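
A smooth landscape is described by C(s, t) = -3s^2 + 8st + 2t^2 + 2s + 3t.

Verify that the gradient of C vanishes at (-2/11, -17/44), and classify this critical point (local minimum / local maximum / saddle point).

saddle point

∇C = (-6s + 8t + 2, 8s + 4t + 3); substituting (-2/11, -17/44) gives ∇C = (0, 0), so (-2/11, -17/44) is indeed a critical point.
The Hessian of C is constant: H = [[-6, 8], [8, 4]].
det(H) = (-6)·4 − 8² = -88.
Since det(H) < 0, H is indefinite and the critical point is a saddle point.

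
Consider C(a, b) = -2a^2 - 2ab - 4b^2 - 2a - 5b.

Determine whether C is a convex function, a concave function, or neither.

concave

C is quadratic, so its Hessian is the constant matrix H = [[-4, -2], [-2, -8]].
det(H) = 28, tr(H) = -12.
det(H) > 0 and tr(H) < 0, so H is negative definite everywhere: concave.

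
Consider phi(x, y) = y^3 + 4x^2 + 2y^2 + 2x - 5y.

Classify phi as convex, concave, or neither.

neither

The term y^3 is cubic, so the Hessian is not constant.
∂²phi/∂y² = 6y + 4, which takes both signs as y varies (negative for sufficiently negative y). A diagonal entry of the Hessian changing sign means the Hessian is neither positive- nor negative-semidefinite on all of R^2.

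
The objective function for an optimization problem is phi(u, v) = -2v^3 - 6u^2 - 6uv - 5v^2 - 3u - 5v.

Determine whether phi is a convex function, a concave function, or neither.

The term -2v^3 is cubic, so the Hessian is not constant.
∂²phi/∂v² = -12v - 10, which takes both signs as v varies (negative for sufficiently large v). A diagonal entry of the Hessian changing sign means the Hessian is neither positive- nor negative-semidefinite on all of R^2.

neither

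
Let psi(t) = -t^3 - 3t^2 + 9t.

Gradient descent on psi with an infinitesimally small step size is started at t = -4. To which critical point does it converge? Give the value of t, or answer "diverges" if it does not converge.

-3

psi'(t) = -3(t - 1)(t + 3), so psi'(-4) = -15.
Gradient descent moves in the -psi' direction, i.e. t is increasing.
The nearest critical point in that direction is t = -3, where psi'' = 12 > 0 (a local minimum). The iterate converges there.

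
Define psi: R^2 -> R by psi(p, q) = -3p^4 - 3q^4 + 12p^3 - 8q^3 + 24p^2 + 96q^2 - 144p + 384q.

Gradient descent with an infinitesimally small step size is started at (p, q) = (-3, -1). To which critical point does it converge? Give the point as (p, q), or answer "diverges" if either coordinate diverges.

psi is separable, so gradient descent decouples: p follows -∂psi/∂p, q follows -∂psi/∂q.
∂psi/∂p = -12(p - 3)(p - 2)(p + 2); at p=-3 this is 360, so p decreases.
∂psi/∂q = -12(q - 4)(q + 2)(q + 4); at q=-1 this is 180, so q decreases.
The p-coordinate has no critical point in that direction and runs off to infinity.

diverges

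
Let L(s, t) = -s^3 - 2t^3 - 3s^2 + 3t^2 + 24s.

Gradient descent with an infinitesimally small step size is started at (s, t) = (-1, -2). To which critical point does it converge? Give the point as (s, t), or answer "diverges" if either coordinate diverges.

(-4, 0)

L is separable, so gradient descent decouples: s follows -∂L/∂s, t follows -∂L/∂t.
∂L/∂s = -3(s - 2)(s + 4); at s=-1 this is 27, so s decreases.
∂L/∂t = -6t(t - 1); at t=-2 this is -36, so t increases.
s converges to its nearest critical value -4 (a local min of the s-part); t converges to 0. The iterate converges to (-4, 0).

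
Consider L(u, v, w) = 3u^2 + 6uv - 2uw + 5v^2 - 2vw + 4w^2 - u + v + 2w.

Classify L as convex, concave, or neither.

convex

L is quadratic, so its Hessian is the constant matrix H = [[6, 6, -2], [6, 10, -2], [-2, -2, 8]].
Leading principal minors: 6, 24, 176.
All positive ⇒ H ≻ 0 ⇒ convex.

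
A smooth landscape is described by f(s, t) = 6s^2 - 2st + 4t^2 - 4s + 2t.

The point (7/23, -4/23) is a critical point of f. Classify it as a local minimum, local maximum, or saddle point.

local minimum

The Hessian of f is constant: H = [[12, -2], [-2, 8]].
det(H) = 12·8 − (-2)² = 92.
det(H) > 0 and tr(H) = 20 > 0, so H is positive definite and the point is a local minimum.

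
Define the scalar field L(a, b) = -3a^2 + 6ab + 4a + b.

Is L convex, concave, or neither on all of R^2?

neither

L is quadratic, so its Hessian is the constant matrix H = [[-6, 6], [6, 0]].
det(H) = -36, tr(H) = -6.
det(H) < 0, so H is indefinite: neither convex nor concave.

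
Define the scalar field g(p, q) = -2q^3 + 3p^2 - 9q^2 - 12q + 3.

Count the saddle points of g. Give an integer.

g separates as a function of p plus a function of q, so ∇g=0 decouples.
∂g/∂p = 6p = 0 at p ∈ {0}; ∂g/∂q = -6(q + 1)(q + 2) = 0 at q ∈ {-2, -1}.
The Hessian is diagonal: diag(g_pp, g_qq). Second derivatives: g_pp(0)=6; g_qq(-2)=6, g_qq(-1)=-6.
Saddle points occur where the two diagonal entries have opposite signs: (0, -1). Count: 1.

1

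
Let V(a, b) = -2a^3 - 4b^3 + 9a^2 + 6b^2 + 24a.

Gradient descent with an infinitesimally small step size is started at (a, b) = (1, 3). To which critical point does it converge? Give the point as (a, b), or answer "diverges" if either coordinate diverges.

diverges

V is separable, so gradient descent decouples: a follows -∂V/∂a, b follows -∂V/∂b.
∂V/∂a = -6(a - 4)(a + 1); at a=1 this is 36, so a decreases.
∂V/∂b = -12b(b - 1); at b=3 this is -72, so b increases.
The b-coordinate has no critical point in that direction and runs off to infinity.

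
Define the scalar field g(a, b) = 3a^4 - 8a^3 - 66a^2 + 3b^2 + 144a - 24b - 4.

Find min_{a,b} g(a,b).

-619

g(a,b) separates as P(a) + Q(b) − 4, so its minimum is min P + min Q − 4.
P'(a) = 12(a - 4)(a - 1)(a + 3) vanishes at a ∈ {-3, 1, 4}; Q'(b) = 6b - 24 vanishes at b ∈ {4}.
Local minima of P (where P''>0): P(-3)=-567, P(4)=-224. Local minima of Q: Q(4)=-48.
So the global minimum of g is P(-3) + Q(4) − 4 = -567 − 48 − 4 = -619, attained at (-3, 4).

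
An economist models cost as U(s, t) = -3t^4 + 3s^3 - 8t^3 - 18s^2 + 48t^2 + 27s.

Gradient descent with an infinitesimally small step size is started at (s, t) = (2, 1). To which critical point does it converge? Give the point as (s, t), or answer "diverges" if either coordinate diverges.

U is separable, so gradient descent decouples: s follows -∂U/∂s, t follows -∂U/∂t.
∂U/∂s = 9(s - 3)(s - 1); at s=2 this is -9, so s increases.
∂U/∂t = -12t(t - 2)(t + 4); at t=1 this is 60, so t decreases.
s converges to its nearest critical value 3 (a local min of the s-part); t converges to 0. The iterate converges to (3, 0).

(3, 0)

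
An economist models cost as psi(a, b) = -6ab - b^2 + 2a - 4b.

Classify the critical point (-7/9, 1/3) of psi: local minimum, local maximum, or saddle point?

The Hessian of psi is constant: H = [[0, -6], [-6, -2]].
det(H) = 0·(-2) − (-6)² = -36.
Since det(H) < 0, H is indefinite and the critical point is a saddle point.

saddle point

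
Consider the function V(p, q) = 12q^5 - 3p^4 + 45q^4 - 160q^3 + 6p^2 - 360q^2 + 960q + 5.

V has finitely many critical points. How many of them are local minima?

V separates as a function of p plus a function of q, so ∇V=0 decouples.
∂V/∂p = -12p(p - 1)(p + 1) = 0 at p ∈ {-1, 0, 1}; ∂V/∂q = 60(q - 2)(q - 1)(q + 2)(q + 4) = 0 at q ∈ {-4, -2, 1, 2}.
The Hessian is diagonal: diag(V_pp, V_qq). Second derivatives: V_pp(-1)=-24, V_pp(0)=12, V_pp(1)=-24; V_qq(-4)=-3600, V_qq(-2)=1440, V_qq(1)=-900, V_qq(2)=1440.
Local minima occur where both diagonal entries positive: (0, -2), (0, 2). Count: 2.

2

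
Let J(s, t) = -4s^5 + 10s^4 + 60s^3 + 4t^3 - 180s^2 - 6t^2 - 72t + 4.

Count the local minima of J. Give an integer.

2

J separates as a function of s plus a function of t, so ∇J=0 decouples.
∂J/∂s = -20s(s - 3)(s - 2)(s + 3) = 0 at s ∈ {-3, 0, 2, 3}; ∂J/∂t = 12(t - 3)(t + 2) = 0 at t ∈ {-2, 3}.
The Hessian is diagonal: diag(J_ss, J_tt). Second derivatives: J_ss(-3)=1800, J_ss(0)=-360, J_ss(2)=200, J_ss(3)=-360; J_tt(-2)=-60, J_tt(3)=60.
Local minima occur where both diagonal entries positive: (-3, 3), (2, 3). Count: 2.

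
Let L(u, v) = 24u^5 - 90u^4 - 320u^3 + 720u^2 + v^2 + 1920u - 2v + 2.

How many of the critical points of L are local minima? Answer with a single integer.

2

L separates as a function of u plus a function of v, so ∇L=0 decouples.
∂L/∂u = 120(u - 4)(u - 2)(u + 1)(u + 2) = 0 at u ∈ {-2, -1, 2, 4}; ∂L/∂v = 2(v - 1) = 0 at v ∈ {1}.
The Hessian is diagonal: diag(L_uu, L_vv). Second derivatives: L_uu(-2)=-2880, L_uu(-1)=1800, L_uu(2)=-2880, L_uu(4)=7200; L_vv(1)=2.
Local minima occur where both diagonal entries positive: (-1, 1), (4, 1). Count: 2.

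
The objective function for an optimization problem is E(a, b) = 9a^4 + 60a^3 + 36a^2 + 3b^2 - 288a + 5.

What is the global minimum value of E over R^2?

-178

E(a,b) separates as P(a) + Q(b) + 5, so its minimum is min P + min Q + 5.
P'(a) = 36(a - 1)(a + 2)(a + 4) vanishes at a ∈ {-4, -2, 1}; Q'(b) = 6b vanishes at b ∈ {0}.
Local minima of P (where P''>0): P(-4)=192, P(1)=-183. Local minima of Q: Q(0)=0.
So the global minimum of E is P(1) + Q(0) + 5 = -183 + 0 + 5 = -178, attained at (1, 0).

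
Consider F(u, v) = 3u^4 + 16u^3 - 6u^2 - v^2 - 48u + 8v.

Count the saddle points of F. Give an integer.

F separates as a function of u plus a function of v, so ∇F=0 decouples.
∂F/∂u = 12(u - 1)(u + 1)(u + 4) = 0 at u ∈ {-4, -1, 1}; ∂F/∂v = -2(v - 4) = 0 at v ∈ {4}.
The Hessian is diagonal: diag(F_uu, F_vv). Second derivatives: F_uu(-4)=180, F_uu(-1)=-72, F_uu(1)=120; F_vv(4)=-2.
Saddle points occur where the two diagonal entries have opposite signs: (-4, 4), (1, 4). Count: 2.

2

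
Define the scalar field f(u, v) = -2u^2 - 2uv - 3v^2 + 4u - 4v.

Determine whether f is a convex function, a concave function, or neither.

f is quadratic, so its Hessian is the constant matrix H = [[-4, -2], [-2, -6]].
det(H) = 20, tr(H) = -10.
det(H) > 0 and tr(H) < 0, so H is negative definite everywhere: concave.

concave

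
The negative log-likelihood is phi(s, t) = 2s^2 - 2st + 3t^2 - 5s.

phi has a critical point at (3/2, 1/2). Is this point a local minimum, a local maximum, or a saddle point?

local minimum

The Hessian of phi is constant: H = [[4, -2], [-2, 6]].
det(H) = 4·6 − (-2)² = 20.
det(H) > 0 and tr(H) = 10 > 0, so H is positive definite and the point is a local minimum.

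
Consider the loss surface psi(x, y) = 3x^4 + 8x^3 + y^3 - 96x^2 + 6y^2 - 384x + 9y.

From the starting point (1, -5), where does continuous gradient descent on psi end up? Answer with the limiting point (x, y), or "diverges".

psi is separable, so gradient descent decouples: x follows -∂psi/∂x, y follows -∂psi/∂y.
∂psi/∂x = 12(x - 4)(x + 2)(x + 4); at x=1 this is -540, so x increases.
∂psi/∂y = 3(y + 1)(y + 3); at y=-5 this is 24, so y decreases.
The y-coordinate has no critical point in that direction and runs off to infinity.

diverges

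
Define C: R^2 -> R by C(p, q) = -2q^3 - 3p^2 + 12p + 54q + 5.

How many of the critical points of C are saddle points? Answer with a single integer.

1

C separates as a function of p plus a function of q, so ∇C=0 decouples.
∂C/∂p = -6(p - 2) = 0 at p ∈ {2}; ∂C/∂q = -6(q - 3)(q + 3) = 0 at q ∈ {-3, 3}.
The Hessian is diagonal: diag(C_pp, C_qq). Second derivatives: C_pp(2)=-6; C_qq(-3)=36, C_qq(3)=-36.
Saddle points occur where the two diagonal entries have opposite signs: (2, -3). Count: 1.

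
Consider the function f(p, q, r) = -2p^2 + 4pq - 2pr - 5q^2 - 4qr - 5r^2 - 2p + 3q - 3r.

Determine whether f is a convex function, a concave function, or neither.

f is quadratic, so its Hessian is the constant matrix H = [[-4, 4, -2], [4, -10, -4], [-2, -4, -10]].
Leading principal minors: -4, 24, -72.
Signs alternate −, +, − ⇒ H ≺ 0 ⇒ concave.

concave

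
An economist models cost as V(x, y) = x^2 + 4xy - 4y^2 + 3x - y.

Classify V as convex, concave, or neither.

neither

V is quadratic, so its Hessian is the constant matrix H = [[2, 4], [4, -8]].
det(H) = -32, tr(H) = -6.
det(H) < 0, so H is indefinite: neither convex nor concave.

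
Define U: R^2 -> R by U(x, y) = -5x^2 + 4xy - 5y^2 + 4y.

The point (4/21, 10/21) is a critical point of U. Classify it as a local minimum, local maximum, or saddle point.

local maximum

The Hessian of U is constant: H = [[-10, 4], [4, -10]].
det(H) = (-10)·(-10) − 4² = 84.
det(H) > 0 and tr(H) = -20 < 0, so H is negative definite and the point is a local maximum.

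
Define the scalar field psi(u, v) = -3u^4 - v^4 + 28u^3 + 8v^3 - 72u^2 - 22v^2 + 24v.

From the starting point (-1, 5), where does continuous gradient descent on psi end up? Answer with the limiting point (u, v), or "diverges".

psi is separable, so gradient descent decouples: u follows -∂psi/∂u, v follows -∂psi/∂v.
∂psi/∂u = -12u(u - 4)(u - 3); at u=-1 this is 240, so u decreases.
∂psi/∂v = -4(v - 3)(v - 2)(v - 1); at v=5 this is -96, so v increases.
The u-coordinate has no critical point in that direction and runs off to infinity.

diverges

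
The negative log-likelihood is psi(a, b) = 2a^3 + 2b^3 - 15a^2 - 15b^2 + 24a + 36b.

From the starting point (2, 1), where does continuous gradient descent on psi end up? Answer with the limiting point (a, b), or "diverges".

diverges

psi is separable, so gradient descent decouples: a follows -∂psi/∂a, b follows -∂psi/∂b.
∂psi/∂a = 6(a - 4)(a - 1); at a=2 this is -12, so a increases.
∂psi/∂b = 6(b - 3)(b - 2); at b=1 this is 12, so b decreases.
The b-coordinate has no critical point in that direction and runs off to infinity.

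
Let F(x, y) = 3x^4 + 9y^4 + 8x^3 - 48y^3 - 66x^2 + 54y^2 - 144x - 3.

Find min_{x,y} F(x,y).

F(x,y) separates as P(x) + Q(y) − 3, so its minimum is min P + min Q − 3.
P'(x) = 12(x - 3)(x + 1)(x + 4) vanishes at x ∈ {-4, -1, 3}; Q'(y) = 36y(y - 3)(y - 1) vanishes at y ∈ {0, 1, 3}.
Local minima of P (where P''>0): P(-4)=-224, P(3)=-567. Local minima of Q: Q(0)=0, Q(3)=-81.
So the global minimum of F is P(3) + Q(3) − 3 = -567 − 81 − 3 = -651, attained at (3, 3).

-651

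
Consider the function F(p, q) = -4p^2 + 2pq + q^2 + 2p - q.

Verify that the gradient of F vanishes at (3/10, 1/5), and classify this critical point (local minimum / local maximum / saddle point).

saddle point

∇F = (-8p + 2q + 2, 2p + 2q - 1); substituting (3/10, 1/5) gives ∇F = (0, 0), so (3/10, 1/5) is indeed a critical point.
The Hessian of F is constant: H = [[-8, 2], [2, 2]].
det(H) = (-8)·2 − 2² = -20.
Since det(H) < 0, H is indefinite and the critical point is a saddle point.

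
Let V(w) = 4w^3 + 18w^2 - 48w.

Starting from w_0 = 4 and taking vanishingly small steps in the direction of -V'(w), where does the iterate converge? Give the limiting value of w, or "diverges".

1

V'(w) = 12(w - 1)(w + 4), so V'(4) = 288.
Gradient descent moves in the -V' direction, i.e. w is decreasing.
The nearest critical point in that direction is w = 1, where V'' = 60 > 0 (a local minimum). The iterate converges there.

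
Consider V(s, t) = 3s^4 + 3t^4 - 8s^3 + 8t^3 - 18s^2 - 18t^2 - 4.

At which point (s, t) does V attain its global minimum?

(3, -3)

V(s,t) separates as P(s) + Q(t) − 4, so its minimum is min P + min Q − 4.
P'(s) = 12s(s - 3)(s + 1) vanishes at s ∈ {-1, 0, 3}; Q'(t) = 12t(t - 1)(t + 3) vanishes at t ∈ {-3, 0, 1}.
Local minima of P (where P''>0): P(-1)=-7, P(3)=-135. Local minima of Q: Q(-3)=-135, Q(1)=-7.
So the global minimum of V is P(3) + Q(-3) − 4 = -135 − 135 − 4 = -274, attained at (3, -3).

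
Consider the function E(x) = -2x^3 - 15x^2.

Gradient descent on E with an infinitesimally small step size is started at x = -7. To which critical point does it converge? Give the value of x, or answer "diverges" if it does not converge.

-5

E'(x) = -6x(x + 5), so E'(-7) = -84.
Gradient descent moves in the -E' direction, i.e. x is increasing.
The nearest critical point in that direction is x = -5, where E'' = 30 > 0 (a local minimum). The iterate converges there.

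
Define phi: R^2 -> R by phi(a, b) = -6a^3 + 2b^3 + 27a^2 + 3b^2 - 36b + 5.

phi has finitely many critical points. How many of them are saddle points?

2

phi separates as a function of a plus a function of b, so ∇phi=0 decouples.
∂phi/∂a = -18a(a - 3) = 0 at a ∈ {0, 3}; ∂phi/∂b = 6(b - 2)(b + 3) = 0 at b ∈ {-3, 2}.
The Hessian is diagonal: diag(phi_aa, phi_bb). Second derivatives: phi_aa(0)=54, phi_aa(3)=-54; phi_bb(-3)=-30, phi_bb(2)=30.
Saddle points occur where the two diagonal entries have opposite signs: (0, -3), (3, 2). Count: 2.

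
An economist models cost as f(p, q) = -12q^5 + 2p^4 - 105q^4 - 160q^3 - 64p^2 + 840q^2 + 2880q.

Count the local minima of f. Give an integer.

f separates as a function of p plus a function of q, so ∇f=0 decouples.
∂f/∂p = 8p(p - 4)(p + 4) = 0 at p ∈ {-4, 0, 4}; ∂f/∂q = -60(q - 2)(q + 2)(q + 3)(q + 4) = 0 at q ∈ {-4, -3, -2, 2}.
The Hessian is diagonal: diag(f_pp, f_qq). Second derivatives: f_pp(-4)=256, f_pp(0)=-128, f_pp(4)=256; f_qq(-4)=720, f_qq(-3)=-300, f_qq(-2)=480, f_qq(2)=-7200.
Local minima occur where both diagonal entries positive: (-4, -4), (-4, -2), (4, -4), (4, -2). Count: 4.

4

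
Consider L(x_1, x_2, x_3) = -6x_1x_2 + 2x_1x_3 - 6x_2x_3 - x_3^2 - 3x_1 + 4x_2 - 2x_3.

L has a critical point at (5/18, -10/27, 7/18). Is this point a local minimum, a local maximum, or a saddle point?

saddle point

The Hessian is constant: H = [[0, -6, 2], [-6, 0, -6], [2, -6, -2]].
Leading principal minors: Δ₁ = 0, Δ₂ = -36, Δ₃ = 216.
The minors fit neither the all-positive nor the alternating-sign pattern, so H is indefinite: a saddle point.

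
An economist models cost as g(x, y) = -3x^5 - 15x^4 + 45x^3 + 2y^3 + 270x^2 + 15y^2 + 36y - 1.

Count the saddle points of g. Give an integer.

g separates as a function of x plus a function of y, so ∇g=0 decouples.
∂g/∂x = -15x(x - 3)(x + 3)(x + 4) = 0 at x ∈ {-4, -3, 0, 3}; ∂g/∂y = 6(y + 2)(y + 3) = 0 at y ∈ {-3, -2}.
The Hessian is diagonal: diag(g_xx, g_yy). Second derivatives: g_xx(-4)=420, g_xx(-3)=-270, g_xx(0)=540, g_xx(3)=-1890; g_yy(-3)=-6, g_yy(-2)=6.
Saddle points occur where the two diagonal entries have opposite signs: (-4, -3), (-3, -2), (0, -3), (3, -2). Count: 4.

4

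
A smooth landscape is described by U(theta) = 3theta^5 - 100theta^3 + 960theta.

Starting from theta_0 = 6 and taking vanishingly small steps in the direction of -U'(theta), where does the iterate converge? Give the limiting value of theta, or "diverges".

4

U'(theta) = 15(theta - 4)(theta - 2)(theta + 2)(theta + 4), so U'(6) = 9600.
Gradient descent moves in the -U' direction, i.e. theta is decreasing.
The nearest critical point in that direction is theta = 4, where U'' = 1440 > 0 (a local minimum). The iterate converges there.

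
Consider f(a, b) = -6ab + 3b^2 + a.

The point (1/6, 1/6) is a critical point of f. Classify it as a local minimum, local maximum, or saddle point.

saddle point

The Hessian of f is constant: H = [[0, -6], [-6, 6]].
det(H) = 0·6 − (-6)² = -36.
Since det(H) < 0, H is indefinite and the critical point is a saddle point.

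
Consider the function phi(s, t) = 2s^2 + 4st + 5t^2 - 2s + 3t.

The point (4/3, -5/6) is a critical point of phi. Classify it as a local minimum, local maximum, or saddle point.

local minimum

The Hessian of phi is constant: H = [[4, 4], [4, 10]].
det(H) = 4·10 − 4² = 24.
det(H) > 0 and tr(H) = 14 > 0, so H is positive definite and the point is a local minimum.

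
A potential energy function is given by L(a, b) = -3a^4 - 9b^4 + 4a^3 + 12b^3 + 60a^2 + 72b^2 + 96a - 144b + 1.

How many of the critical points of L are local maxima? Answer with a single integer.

4

L separates as a function of a plus a function of b, so ∇L=0 decouples.
∂L/∂a = -12(a - 4)(a + 1)(a + 2) = 0 at a ∈ {-2, -1, 4}; ∂L/∂b = -36(b - 2)(b - 1)(b + 2) = 0 at b ∈ {-2, 1, 2}.
The Hessian is diagonal: diag(L_aa, L_bb). Second derivatives: L_aa(-2)=-72, L_aa(-1)=60, L_aa(4)=-360; L_bb(-2)=-432, L_bb(1)=108, L_bb(2)=-144.
Local maxima occur where both diagonal entries negative: (-2, -2), (-2, 2), (4, -2), (4, 2). Count: 4.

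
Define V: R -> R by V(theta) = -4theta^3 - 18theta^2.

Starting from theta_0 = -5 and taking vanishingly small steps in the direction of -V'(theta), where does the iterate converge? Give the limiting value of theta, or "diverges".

-3

V'(theta) = -12theta(theta + 3), so V'(-5) = -120.
Gradient descent moves in the -V' direction, i.e. theta is increasing.
The nearest critical point in that direction is theta = -3, where V'' = 36 > 0 (a local minimum). The iterate converges there.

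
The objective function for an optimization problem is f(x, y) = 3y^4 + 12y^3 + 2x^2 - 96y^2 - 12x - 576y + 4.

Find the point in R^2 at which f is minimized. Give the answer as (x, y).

f(x,y) separates as P(x) + Q(y) + 4, so its minimum is min P + min Q + 4.
P'(x) = 4x - 12 vanishes at x ∈ {3}; Q'(y) = 12(y - 4)(y + 3)(y + 4) vanishes at y ∈ {-4, -3, 4}.
Local minima of P (where P''>0): P(3)=-18. Local minima of Q: Q(-4)=768, Q(4)=-2304.
So the global minimum of f is P(3) + Q(4) + 4 = -18 − 2304 + 4 = -2318, attained at (3, 4).

(3, 4)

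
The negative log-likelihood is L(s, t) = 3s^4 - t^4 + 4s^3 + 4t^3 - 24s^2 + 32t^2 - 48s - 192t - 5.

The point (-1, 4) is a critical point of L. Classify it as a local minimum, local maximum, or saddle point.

local maximum

The mixed partial ∂²L/∂s∂t is 0, so the Hessian at any point is diag(L_ss, L_tt) = diag(12(3s^2 + 2s - 4), 4(-3t^2 + 6t + 16)).
At (-1, 4): H = diag(-36, -32).
Both eigenvalues are negative, so H is negative definite: a local maximum.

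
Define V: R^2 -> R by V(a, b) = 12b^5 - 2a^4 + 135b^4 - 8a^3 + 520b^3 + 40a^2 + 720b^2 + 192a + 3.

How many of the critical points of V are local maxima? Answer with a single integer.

4

V separates as a function of a plus a function of b, so ∇V=0 decouples.
∂V/∂a = -8(a - 3)(a + 2)(a + 4) = 0 at a ∈ {-4, -2, 3}; ∂V/∂b = 60b(b + 2)(b + 3)(b + 4) = 0 at b ∈ {-4, -3, -2, 0}.
The Hessian is diagonal: diag(V_aa, V_bb). Second derivatives: V_aa(-4)=-112, V_aa(-2)=80, V_aa(3)=-280; V_bb(-4)=-480, V_bb(-3)=180, V_bb(-2)=-240, V_bb(0)=1440.
Local maxima occur where both diagonal entries negative: (-4, -4), (-4, -2), (3, -4), (3, -2). Count: 4.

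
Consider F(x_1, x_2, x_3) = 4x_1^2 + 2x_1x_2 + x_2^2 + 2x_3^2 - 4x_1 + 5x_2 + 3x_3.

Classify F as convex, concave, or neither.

F is quadratic, so its Hessian is the constant matrix H = [[8, 2, 0], [2, 2, 0], [0, 0, 4]].
Leading principal minors: 8, 12, 48.
All positive ⇒ H ≻ 0 ⇒ convex.

convex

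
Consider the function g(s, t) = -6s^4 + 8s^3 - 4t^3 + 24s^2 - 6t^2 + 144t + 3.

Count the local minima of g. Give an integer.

1

g separates as a function of s plus a function of t, so ∇g=0 decouples.
∂g/∂s = -24s(s - 2)(s + 1) = 0 at s ∈ {-1, 0, 2}; ∂g/∂t = -12(t - 3)(t + 4) = 0 at t ∈ {-4, 3}.
The Hessian is diagonal: diag(g_ss, g_tt). Second derivatives: g_ss(-1)=-72, g_ss(0)=48, g_ss(2)=-144; g_tt(-4)=84, g_tt(3)=-84.
Local minima occur where both diagonal entries positive: (0, -4). Count: 1.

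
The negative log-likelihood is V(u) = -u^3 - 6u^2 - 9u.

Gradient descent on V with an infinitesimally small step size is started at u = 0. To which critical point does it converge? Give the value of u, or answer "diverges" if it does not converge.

diverges

V'(u) = -3(u + 1)(u + 3), so V'(0) = -9.
Gradient descent moves in the -V' direction, i.e. u is increasing.
There is no critical point above u=0, and V' keeps the same sign, so the iterate runs off to +∞.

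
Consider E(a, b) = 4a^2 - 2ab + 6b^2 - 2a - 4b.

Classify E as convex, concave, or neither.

convex

E is quadratic, so its Hessian is the constant matrix H = [[8, -2], [-2, 12]].
det(H) = 92, tr(H) = 20.
det(H) > 0 and tr(H) > 0, so H is positive definite everywhere: convex.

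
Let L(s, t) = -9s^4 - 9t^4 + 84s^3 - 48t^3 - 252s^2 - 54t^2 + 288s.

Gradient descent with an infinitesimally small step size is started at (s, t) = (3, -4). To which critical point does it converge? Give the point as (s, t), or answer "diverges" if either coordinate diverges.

diverges

L is separable, so gradient descent decouples: s follows -∂L/∂s, t follows -∂L/∂t.
∂L/∂s = -36(s - 4)(s - 2)(s - 1); at s=3 this is 72, so s decreases.
∂L/∂t = -36t(t + 1)(t + 3); at t=-4 this is 432, so t decreases.
The t-coordinate has no critical point in that direction and runs off to infinity.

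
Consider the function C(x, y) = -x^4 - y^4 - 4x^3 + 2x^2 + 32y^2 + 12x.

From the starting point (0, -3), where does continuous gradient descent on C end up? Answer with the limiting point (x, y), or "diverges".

C is separable, so gradient descent decouples: x follows -∂C/∂x, y follows -∂C/∂y.
∂C/∂x = -4(x - 1)(x + 1)(x + 3); at x=0 this is 12, so x decreases.
∂C/∂y = -4y(y - 4)(y + 4); at y=-3 this is -84, so y increases.
x converges to its nearest critical value -1 (a local min of the x-part); y converges to 0. The iterate converges to (-1, 0).

(-1, 0)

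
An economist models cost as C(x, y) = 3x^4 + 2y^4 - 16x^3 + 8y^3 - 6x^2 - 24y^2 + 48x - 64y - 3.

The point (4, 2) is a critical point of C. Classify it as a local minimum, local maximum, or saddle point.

The mixed partial ∂²C/∂x∂y is 0, so the Hessian at any point is diag(C_xx, C_yy) = diag(12(3x^2 - 8x - 1), 24(y^2 + 2y - 2)).
At (4, 2): H = diag(180, 144).
Both eigenvalues are positive, so H is positive definite: a local minimum.

local minimum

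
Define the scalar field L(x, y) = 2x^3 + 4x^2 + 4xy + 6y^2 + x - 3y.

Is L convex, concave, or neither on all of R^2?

The term 2x^3 is cubic, so the Hessian is not constant.
∂²L/∂x² = 12x + 8, which takes both signs as x varies (negative for sufficiently negative x). A diagonal entry of the Hessian changing sign means the Hessian is neither positive- nor negative-semidefinite on all of R^2.

neither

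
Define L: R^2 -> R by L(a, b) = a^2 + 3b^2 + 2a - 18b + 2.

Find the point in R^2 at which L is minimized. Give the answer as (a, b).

(-1, 3)

L(a,b) separates as P(a) + Q(b) + 2, so its minimum is min P + min Q + 2.
P'(a) = 2a + 2 vanishes at a ∈ {-1}; Q'(b) = 6b - 18 vanishes at b ∈ {3}.
Local minima of P (where P''>0): P(-1)=-1. Local minima of Q: Q(3)=-27.
So the global minimum of L is P(-1) + Q(3) + 2 = -1 − 27 + 2 = -26, attained at (-1, 3).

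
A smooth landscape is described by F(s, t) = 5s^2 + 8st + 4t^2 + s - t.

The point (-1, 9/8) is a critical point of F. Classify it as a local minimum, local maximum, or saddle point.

local minimum

The Hessian of F is constant: H = [[10, 8], [8, 8]].
det(H) = 10·8 − 8² = 16.
det(H) > 0 and tr(H) = 18 > 0, so H is positive definite and the point is a local minimum.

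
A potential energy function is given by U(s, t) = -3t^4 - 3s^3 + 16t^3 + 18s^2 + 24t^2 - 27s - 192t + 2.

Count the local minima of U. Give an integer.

U separates as a function of s plus a function of t, so ∇U=0 decouples.
∂U/∂s = -9(s - 3)(s - 1) = 0 at s ∈ {1, 3}; ∂U/∂t = -12(t - 4)(t - 2)(t + 2) = 0 at t ∈ {-2, 2, 4}.
The Hessian is diagonal: diag(U_ss, U_tt). Second derivatives: U_ss(1)=18, U_ss(3)=-18; U_tt(-2)=-288, U_tt(2)=96, U_tt(4)=-144.
Local minima occur where both diagonal entries positive: (1, 2). Count: 1.

1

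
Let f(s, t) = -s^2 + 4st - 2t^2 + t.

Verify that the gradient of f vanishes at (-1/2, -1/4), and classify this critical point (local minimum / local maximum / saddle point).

∇f = (-2s + 4t, 4s - 4t + 1); substituting (-1/2, -1/4) gives ∇f = (0, 0), so (-1/2, -1/4) is indeed a critical point.
The Hessian of f is constant: H = [[-2, 4], [4, -4]].
det(H) = (-2)·(-4) − 4² = -8.
Since det(H) < 0, H is indefinite and the critical point is a saddle point.

saddle point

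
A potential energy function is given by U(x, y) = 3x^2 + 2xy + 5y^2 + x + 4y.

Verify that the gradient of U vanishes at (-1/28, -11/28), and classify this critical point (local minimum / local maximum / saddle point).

local minimum

∇U = (6x + 2y + 1, 2x + 10y + 4); substituting (-1/28, -11/28) gives ∇U = (0, 0), so (-1/28, -11/28) is indeed a critical point.
The Hessian of U is constant: H = [[6, 2], [2, 10]].
det(H) = 6·10 − 2² = 56.
det(H) > 0 and tr(H) = 16 > 0, so H is positive definite and the point is a local minimum.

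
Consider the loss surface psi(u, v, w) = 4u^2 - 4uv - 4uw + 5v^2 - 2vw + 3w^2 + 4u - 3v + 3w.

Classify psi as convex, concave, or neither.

psi is quadratic, so its Hessian is the constant matrix H = [[8, -4, -4], [-4, 10, -2], [-4, -2, 6]].
Leading principal minors: 8, 64, 128.
All positive ⇒ H ≻ 0 ⇒ convex.

convex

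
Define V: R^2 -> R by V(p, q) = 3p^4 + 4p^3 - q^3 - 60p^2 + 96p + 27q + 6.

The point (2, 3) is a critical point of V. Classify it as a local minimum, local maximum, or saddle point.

saddle point

The mixed partial ∂²V/∂p∂q is 0, so the Hessian at any point is diag(V_pp, V_qq) = diag(12(3p^2 + 2p - 10), -6q).
At (2, 3): H = diag(72, -18).
The eigenvalues have opposite signs, so H is indefinite: a saddle point.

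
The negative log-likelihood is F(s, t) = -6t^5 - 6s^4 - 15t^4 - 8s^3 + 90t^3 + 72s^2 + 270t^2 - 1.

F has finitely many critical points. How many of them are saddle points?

6

F separates as a function of s plus a function of t, so ∇F=0 decouples.
∂F/∂s = -24s(s - 2)(s + 3) = 0 at s ∈ {-3, 0, 2}; ∂F/∂t = -30t(t - 3)(t + 2)(t + 3) = 0 at t ∈ {-3, -2, 0, 3}.
The Hessian is diagonal: diag(F_ss, F_tt). Second derivatives: F_ss(-3)=-360, F_ss(0)=144, F_ss(2)=-240; F_tt(-3)=540, F_tt(-2)=-300, F_tt(0)=540, F_tt(3)=-2700.
Saddle points occur where the two diagonal entries have opposite signs: (-3, -3), (-3, 0), (0, -2), (0, 3), (2, -3), (2, 0). Count: 6.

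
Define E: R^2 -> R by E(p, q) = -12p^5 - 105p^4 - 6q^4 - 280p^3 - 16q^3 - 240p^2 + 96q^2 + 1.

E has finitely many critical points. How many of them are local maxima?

E separates as a function of p plus a function of q, so ∇E=0 decouples.
∂E/∂p = -60p(p + 1)(p + 2)(p + 4) = 0 at p ∈ {-4, -2, -1, 0}; ∂E/∂q = -24q(q - 2)(q + 4) = 0 at q ∈ {-4, 0, 2}.
The Hessian is diagonal: diag(E_pp, E_qq). Second derivatives: E_pp(-4)=1440, E_pp(-2)=-240, E_pp(-1)=180, E_pp(0)=-480; E_qq(-4)=-576, E_qq(0)=192, E_qq(2)=-288.
Local maxima occur where both diagonal entries negative: (-2, -4), (-2, 2), (0, -4), (0, 2). Count: 4.

4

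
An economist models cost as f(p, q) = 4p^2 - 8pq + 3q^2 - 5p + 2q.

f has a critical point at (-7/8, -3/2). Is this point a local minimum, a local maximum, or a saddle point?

saddle point

The Hessian of f is constant: H = [[8, -8], [-8, 6]].
det(H) = 8·6 − (-8)² = -16.
Since det(H) < 0, H is indefinite and the critical point is a saddle point.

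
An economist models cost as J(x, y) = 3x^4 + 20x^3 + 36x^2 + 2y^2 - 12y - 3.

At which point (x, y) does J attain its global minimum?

(0, 3)

J(x,y) separates as P(x) + Q(y) − 3, so its minimum is min P + min Q − 3.
P'(x) = 12x(x + 2)(x + 3) vanishes at x ∈ {-3, -2, 0}; Q'(y) = 4y - 12 vanishes at y ∈ {3}.
Local minima of P (where P''>0): P(-3)=27, P(0)=0. Local minima of Q: Q(3)=-18.
So the global minimum of J is P(0) + Q(3) − 3 = 0 − 18 − 3 = -21, attained at (0, 3).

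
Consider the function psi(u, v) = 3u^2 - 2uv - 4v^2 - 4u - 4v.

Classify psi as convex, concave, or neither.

neither

psi is quadratic, so its Hessian is the constant matrix H = [[6, -2], [-2, -8]].
det(H) = -52, tr(H) = -2.
det(H) < 0, so H is indefinite: neither convex nor concave.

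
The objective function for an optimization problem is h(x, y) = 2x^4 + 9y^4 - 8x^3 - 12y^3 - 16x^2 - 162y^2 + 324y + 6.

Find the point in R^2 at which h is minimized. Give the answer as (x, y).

(4, -3)

h(x,y) separates as P(x) + Q(y) + 6, so its minimum is min P + min Q + 6.
P'(x) = 8x(x - 4)(x + 1) vanishes at x ∈ {-1, 0, 4}; Q'(y) = 36(y - 3)(y - 1)(y + 3) vanishes at y ∈ {-3, 1, 3}.
Local minima of P (where P''>0): P(-1)=-6, P(4)=-256. Local minima of Q: Q(-3)=-1377, Q(3)=-81.
So the global minimum of h is P(4) + Q(-3) + 6 = -256 − 1377 + 6 = -1627, attained at (4, -3).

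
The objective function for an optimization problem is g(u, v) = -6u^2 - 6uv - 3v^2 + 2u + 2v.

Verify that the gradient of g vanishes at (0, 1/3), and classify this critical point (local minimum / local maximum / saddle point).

∇g = (-12u - 6v + 2, -6u - 6v + 2); substituting (0, 1/3) gives ∇g = (0, 0), so (0, 1/3) is indeed a critical point.
The Hessian of g is constant: H = [[-12, -6], [-6, -6]].
det(H) = (-12)·(-6) − (-6)² = 36.
det(H) > 0 and tr(H) = -18 < 0, so H is negative definite and the point is a local maximum.

local maximum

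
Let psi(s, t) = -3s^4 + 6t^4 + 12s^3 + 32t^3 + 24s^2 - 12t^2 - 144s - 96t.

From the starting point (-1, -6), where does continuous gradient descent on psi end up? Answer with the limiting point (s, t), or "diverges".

psi is separable, so gradient descent decouples: s follows -∂psi/∂s, t follows -∂psi/∂t.
∂psi/∂s = -12(s - 3)(s - 2)(s + 2); at s=-1 this is -144, so s increases.
∂psi/∂t = 24(t - 1)(t + 1)(t + 4); at t=-6 this is -1680, so t increases.
s converges to its nearest critical value 2 (a local min of the s-part); t converges to -4. The iterate converges to (2, -4).

(2, -4)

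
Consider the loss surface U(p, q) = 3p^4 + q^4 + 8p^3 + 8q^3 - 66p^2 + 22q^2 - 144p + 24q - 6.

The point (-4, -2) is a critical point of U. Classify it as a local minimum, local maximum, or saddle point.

saddle point

The mixed partial ∂²U/∂p∂q is 0, so the Hessian at any point is diag(U_pp, U_qq) = diag(12(3p^2 + 4p - 11), 4(3q^2 + 12q + 11)).
At (-4, -2): H = diag(252, -4).
The eigenvalues have opposite signs, so H is indefinite: a saddle point.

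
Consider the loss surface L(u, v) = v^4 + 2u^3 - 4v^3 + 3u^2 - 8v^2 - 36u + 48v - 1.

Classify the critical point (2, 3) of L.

The mixed partial ∂²L/∂u∂v is 0, so the Hessian at any point is diag(L_uu, L_vv) = diag(6(2u + 1), 4(3v^2 - 6v - 4)).
At (2, 3): H = diag(30, 20).
Both eigenvalues are positive, so H is positive definite: a local minimum.

local minimum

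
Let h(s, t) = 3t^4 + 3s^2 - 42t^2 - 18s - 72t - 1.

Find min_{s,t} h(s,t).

h(s,t) separates as P(s) + Q(t) − 1, so its minimum is min P + min Q − 1.
P'(s) = 6s - 18 vanishes at s ∈ {3}; Q'(t) = 12(t - 3)(t + 1)(t + 2) vanishes at t ∈ {-2, -1, 3}.
Local minima of P (where P''>0): P(3)=-27. Local minima of Q: Q(-2)=24, Q(3)=-351.
So the global minimum of h is P(3) + Q(3) − 1 = -27 − 351 − 1 = -379, attained at (3, 3).

-379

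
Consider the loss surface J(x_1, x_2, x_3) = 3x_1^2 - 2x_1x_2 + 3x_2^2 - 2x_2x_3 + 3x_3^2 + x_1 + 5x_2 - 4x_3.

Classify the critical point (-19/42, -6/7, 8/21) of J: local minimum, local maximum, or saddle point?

The Hessian is constant: H = [[6, -2, 0], [-2, 6, -2], [0, -2, 6]].
Leading principal minors: Δ₁ = 6, Δ₂ = 32, Δ₃ = 168.
All leading minors are positive, so H is positive definite: a local minimum.

local minimum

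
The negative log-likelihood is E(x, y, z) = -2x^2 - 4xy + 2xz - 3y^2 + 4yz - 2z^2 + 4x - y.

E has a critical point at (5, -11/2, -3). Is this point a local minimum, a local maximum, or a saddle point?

The Hessian is constant: H = [[-4, -4, 2], [-4, -6, 4], [2, 4, -4]].
Leading principal minors: Δ₁ = -4, Δ₂ = 8, Δ₃ = -8.
The minors alternate sign starting negative (−, +, −), so H is negative definite: a local maximum.

local maximum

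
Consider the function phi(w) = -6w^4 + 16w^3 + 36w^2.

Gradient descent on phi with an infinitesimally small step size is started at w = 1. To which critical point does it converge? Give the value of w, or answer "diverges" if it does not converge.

phi'(w) = -24w(w - 3)(w + 1), so phi'(1) = 96.
Gradient descent moves in the -phi' direction, i.e. w is decreasing.
The nearest critical point in that direction is w = 0, where phi'' = 72 > 0 (a local minimum). The iterate converges there.

0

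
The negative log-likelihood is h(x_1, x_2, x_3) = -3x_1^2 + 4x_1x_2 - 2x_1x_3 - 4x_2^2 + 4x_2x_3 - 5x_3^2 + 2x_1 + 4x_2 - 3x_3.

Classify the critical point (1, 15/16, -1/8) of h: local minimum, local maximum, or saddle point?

The Hessian is constant: H = [[-6, 4, -2], [4, -8, 4], [-2, 4, -10]].
Leading principal minors: Δ₁ = -6, Δ₂ = 32, Δ₃ = -256.
The minors alternate sign starting negative (−, +, −), so H is negative definite: a local maximum.

local maximum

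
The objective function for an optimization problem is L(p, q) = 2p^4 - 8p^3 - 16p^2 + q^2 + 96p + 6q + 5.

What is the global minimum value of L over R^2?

-164

L(p,q) separates as A(p) + B(q) + 5, so its minimum is min A + min B + 5.
A'(p) = 8(p - 3)(p - 2)(p + 2) vanishes at p ∈ {-2, 2, 3}; B'(q) = 2q + 6 vanishes at q ∈ {-3}.
Local minima of A (where A''>0): A(-2)=-160, A(3)=90. Local minima of B: B(-3)=-9.
So the global minimum of L is A(-2) + B(-3) + 5 = -160 − 9 + 5 = -164, attained at (-2, -3).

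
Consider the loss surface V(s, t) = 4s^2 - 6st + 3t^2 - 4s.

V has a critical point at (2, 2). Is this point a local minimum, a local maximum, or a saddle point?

The Hessian of V is constant: H = [[8, -6], [-6, 6]].
det(H) = 8·6 − (-6)² = 12.
det(H) > 0 and tr(H) = 14 > 0, so H is positive definite and the point is a local minimum.

local minimum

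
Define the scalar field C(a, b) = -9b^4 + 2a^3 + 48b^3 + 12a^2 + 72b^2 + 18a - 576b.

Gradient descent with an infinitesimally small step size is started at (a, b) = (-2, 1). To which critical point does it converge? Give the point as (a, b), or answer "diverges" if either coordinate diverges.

C is separable, so gradient descent decouples: a follows -∂C/∂a, b follows -∂C/∂b.
∂C/∂a = 6(a + 1)(a + 3); at a=-2 this is -6, so a increases.
∂C/∂b = -36(b - 4)(b - 2)(b + 2); at b=1 this is -324, so b increases.
a converges to its nearest critical value -1 (a local min of the a-part); b converges to 2. The iterate converges to (-1, 2).

(-1, 2)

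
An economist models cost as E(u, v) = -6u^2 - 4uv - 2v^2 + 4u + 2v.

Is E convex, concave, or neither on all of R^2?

concave

E is quadratic, so its Hessian is the constant matrix H = [[-12, -4], [-4, -4]].
det(H) = 32, tr(H) = -16.
det(H) > 0 and tr(H) < 0, so H is negative definite everywhere: concave.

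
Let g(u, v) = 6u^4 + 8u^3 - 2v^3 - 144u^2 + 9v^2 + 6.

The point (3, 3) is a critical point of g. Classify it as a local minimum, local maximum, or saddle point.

saddle point

The mixed partial ∂²g/∂u∂v is 0, so the Hessian at any point is diag(g_uu, g_vv) = diag(24(3u^2 + 2u - 12), 6(-2v + 3)).
At (3, 3): H = diag(504, -18).
The eigenvalues have opposite signs, so H is indefinite: a saddle point.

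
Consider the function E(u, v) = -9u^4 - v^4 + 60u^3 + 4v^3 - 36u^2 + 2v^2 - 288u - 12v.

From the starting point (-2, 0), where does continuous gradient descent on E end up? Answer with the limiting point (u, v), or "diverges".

diverges

E is separable, so gradient descent decouples: u follows -∂E/∂u, v follows -∂E/∂v.
∂E/∂u = -36(u - 4)(u - 2)(u + 1); at u=-2 this is 864, so u decreases.
∂E/∂v = -4(v - 3)(v - 1)(v + 1); at v=0 this is -12, so v increases.
The u-coordinate has no critical point in that direction and runs off to infinity.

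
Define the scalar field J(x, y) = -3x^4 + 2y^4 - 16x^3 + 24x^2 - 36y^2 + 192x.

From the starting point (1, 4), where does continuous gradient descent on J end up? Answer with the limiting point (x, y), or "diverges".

(-2, 3)

J is separable, so gradient descent decouples: x follows -∂J/∂x, y follows -∂J/∂y.
∂J/∂x = -12(x - 2)(x + 2)(x + 4); at x=1 this is 180, so x decreases.
∂J/∂y = 8y(y - 3)(y + 3); at y=4 this is 224, so y decreases.
x converges to its nearest critical value -2 (a local min of the x-part); y converges to 3. The iterate converges to (-2, 3).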